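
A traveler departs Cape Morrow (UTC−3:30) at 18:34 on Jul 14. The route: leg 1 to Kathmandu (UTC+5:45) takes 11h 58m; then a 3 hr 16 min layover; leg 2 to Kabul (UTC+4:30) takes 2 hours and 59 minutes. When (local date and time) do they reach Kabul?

Convert departure to UTC: 18:34 + 3:30 = 22:04 UTC on Jul 14.
Add 11 hours and 58 minutes leg 1 → 10:02 UTC (Jul 15).
Add 3 hours 16 minutes layover in Kathmandu → 13:18 UTC.
Add 2 hours and 59 minutes leg 2 → 16:17 UTC.
Kabul is UTC+4:30, so local arrival = 16:17 + 4:30 = 20:47 on Jul 15.

20:47 on July 15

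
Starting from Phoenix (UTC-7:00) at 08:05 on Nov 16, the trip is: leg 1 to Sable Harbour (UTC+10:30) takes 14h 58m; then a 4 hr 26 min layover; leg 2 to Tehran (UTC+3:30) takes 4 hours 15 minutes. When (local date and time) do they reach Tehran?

Convert departure to UTC: 08:05 + 7:00 = 15:05 UTC on Nov 16.
Add 14 hours and 58 minutes leg 1 → 06:03 UTC (Nov 17).
Add 4 hours 26 minutes layover in Sable Harbour → 10:29 UTC.
Add 4 hours 15 minutes leg 2 → 14:44 UTC.
Tehran is UTC+3:30, so local arrival = 14:44 + 3:30 = 18:14 on Nov 17.

18:14 on November 17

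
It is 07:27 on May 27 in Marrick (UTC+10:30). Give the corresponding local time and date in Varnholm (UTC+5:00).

01:57 on May 27

In UTC: 07:27 − 10:30 = 20:57 on May 26.
Varnholm is UTC+5:00: 20:57 + 5:00 = 01:57 on May 27.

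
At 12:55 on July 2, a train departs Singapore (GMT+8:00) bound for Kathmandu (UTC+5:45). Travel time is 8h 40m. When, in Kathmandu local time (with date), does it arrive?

Kathmandu is 2:15 behind Singapore.
After 8 hours 40 minutes it is 21:35 in Singapore.
Shift by the zone difference: 21:35 − 2:15 = 19:20 on Jul 2 in Kathmandu.

19:20 on July 2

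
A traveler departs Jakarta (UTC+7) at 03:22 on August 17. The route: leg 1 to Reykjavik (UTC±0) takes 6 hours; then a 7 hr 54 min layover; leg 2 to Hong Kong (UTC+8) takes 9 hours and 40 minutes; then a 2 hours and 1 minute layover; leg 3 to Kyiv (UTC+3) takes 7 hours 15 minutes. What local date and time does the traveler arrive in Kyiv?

Convert departure to UTC: 03:22 − 7:00 = 20:22 UTC on Aug 16.
Add 6 hours leg 1 → 02:22 UTC (Aug 17).
Add 7 hours and 54 minutes layover in Reykjavik → 10:16 UTC.
Add 9 hours and 40 minutes leg 2 → 19:56 UTC.
Add 2 hours 1 minute layover in Hong Kong → 21:57 UTC.
Add 7 hours and 15 minutes leg 3 → 05:12 UTC (Aug 18).
Kyiv is UTC+3:00, so local arrival = 05:12 + 3:00 = 08:12 on Aug 18.

08:12 on August 18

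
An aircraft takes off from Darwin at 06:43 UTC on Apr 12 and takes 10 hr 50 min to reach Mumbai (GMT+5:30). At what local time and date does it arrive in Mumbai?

23:03 on Apr 12

Departure is given in UTC: 06:43 on Apr 12.
Add 10 hours and 50 minutes → 17:33 UTC.
Mumbai is UTC+5:30: 17:33 + 5:30 = 23:03 on Apr 12.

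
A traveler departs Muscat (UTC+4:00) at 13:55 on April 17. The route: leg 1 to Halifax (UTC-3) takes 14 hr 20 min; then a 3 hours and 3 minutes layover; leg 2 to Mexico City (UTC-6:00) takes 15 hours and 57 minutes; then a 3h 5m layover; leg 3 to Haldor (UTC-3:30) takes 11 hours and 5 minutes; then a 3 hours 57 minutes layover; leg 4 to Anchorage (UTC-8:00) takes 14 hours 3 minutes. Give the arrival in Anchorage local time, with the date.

19:25 on April 19

Convert departure to UTC: 13:55 − 4:00 = 09:55 UTC on Apr 17.
Add 14 hours 20 minutes leg 1 → 00:15 UTC (Apr 18).
Add 3 hours 3 minutes layover in Halifax → 03:18 UTC.
Add 15 hours and 57 minutes leg 2 → 19:15 UTC.
Add 3 hours and 5 minutes layover in Mexico City → 22:20 UTC.
Add 11 hours and 5 minutes leg 3 → 09:25 UTC (Apr 19).
Add 3 hours 57 minutes layover in Haldor → 13:22 UTC.
Add 14 hours and 3 minutes leg 4 → 03:25 UTC (Apr 20).
Anchorage is UTC−8:00, so local arrival = 03:25 − 8:00 = 19:25 on Apr 19.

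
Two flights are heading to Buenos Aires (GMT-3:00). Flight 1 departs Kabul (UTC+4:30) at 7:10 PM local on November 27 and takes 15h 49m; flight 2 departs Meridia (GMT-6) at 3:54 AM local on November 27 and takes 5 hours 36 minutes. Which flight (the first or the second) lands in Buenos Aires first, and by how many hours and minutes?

the second, by 14 hours 59 minutes

Flight 1 in UTC: 7:10 PM − 4:30 = 2:40 PM on Nov 27.
+15 hours 49 minutes → arrive 6:29 AM UTC on Nov 28.
Flight 2 in UTC: 3:54 AM + 6:00 = 9:54 AM on Nov 27.
+5 hours and 36 minutes → arrive 3:30 PM UTC on Nov 27.
Flight 2 lands earlier by 14 hours 59 minutes.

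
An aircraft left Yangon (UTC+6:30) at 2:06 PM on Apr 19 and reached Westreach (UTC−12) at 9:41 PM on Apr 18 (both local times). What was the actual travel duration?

2 hours 5 minutes

Westreach is 18:30 behind Yangon.
Clock-face elapsed time (ignoring zones) is −16 hours 25 minutes.
Actual elapsed = −16 hours 25 minutes + 18:30 = 2 hours 5 minutes.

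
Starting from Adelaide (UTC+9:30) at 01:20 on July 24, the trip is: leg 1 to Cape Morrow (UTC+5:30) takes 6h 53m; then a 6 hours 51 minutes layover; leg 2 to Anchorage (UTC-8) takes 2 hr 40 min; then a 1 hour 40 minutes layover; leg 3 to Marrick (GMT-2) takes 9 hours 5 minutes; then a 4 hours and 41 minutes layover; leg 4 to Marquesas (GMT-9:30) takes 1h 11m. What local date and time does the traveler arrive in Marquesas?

15:21 on Jul 24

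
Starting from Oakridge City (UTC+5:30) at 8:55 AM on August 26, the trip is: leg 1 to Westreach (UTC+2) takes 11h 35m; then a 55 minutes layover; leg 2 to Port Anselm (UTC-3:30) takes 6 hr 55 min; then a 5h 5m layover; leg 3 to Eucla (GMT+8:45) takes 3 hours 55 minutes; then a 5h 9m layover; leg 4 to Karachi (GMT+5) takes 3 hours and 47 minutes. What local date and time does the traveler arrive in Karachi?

Convert departure to UTC: 8:55 AM − 5:30 = 3:25 AM UTC on Aug 26.
Add 11 hours and 35 minutes leg 1 → 3:00 PM UTC.
Add 55 minutes layover in Westreach → 3:55 PM UTC.
Add 6 hours 55 minutes leg 2 → 10:50 PM UTC.
Add 5 hours and 5 minutes layover in Port Anselm → 3:55 AM UTC (Aug 27).
Add 3 hours 55 minutes leg 3 → 7:50 AM UTC.
Add 5 hours and 9 minutes layover in Eucla → 12:59 PM UTC.
Add 3 hours and 47 minutes leg 4 → 4:46 PM UTC.
Karachi is UTC+5:00, so local arrival = 4:46 PM + 5:00 = 9:46 PM on Aug 27.

9:46 PM on August 27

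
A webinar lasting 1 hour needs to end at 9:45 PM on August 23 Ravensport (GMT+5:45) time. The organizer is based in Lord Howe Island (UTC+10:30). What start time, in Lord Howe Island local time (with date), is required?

Target end time in UTC: 9:45 PM − 5:45 = 4:00 PM on Aug 23.
Subtract 1 hour → start 3:00 PM UTC on Aug 23.
Lord Howe Island is UTC+10:30: 3:00 PM + 10:30 = 1:30 AM on Aug 24.

1:30 AM on August 24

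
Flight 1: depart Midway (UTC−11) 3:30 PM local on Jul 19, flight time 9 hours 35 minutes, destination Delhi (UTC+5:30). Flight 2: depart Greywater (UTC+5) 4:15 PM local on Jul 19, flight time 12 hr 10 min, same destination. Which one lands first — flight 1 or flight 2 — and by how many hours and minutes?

the second, by 12 hours 40 minutes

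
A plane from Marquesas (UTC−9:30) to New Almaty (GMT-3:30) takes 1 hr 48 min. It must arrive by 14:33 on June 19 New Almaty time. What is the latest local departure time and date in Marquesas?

Target arrival in UTC: 14:33 + 3:30 = 18:03 on Jun 19.
Subtract 1 hour and 48 minutes → departure 16:15 UTC on Jun 19.
Marquesas is UTC−9:30: 16:15 − 9:30 = 06:45 on Jun 19.

06:45 on June 19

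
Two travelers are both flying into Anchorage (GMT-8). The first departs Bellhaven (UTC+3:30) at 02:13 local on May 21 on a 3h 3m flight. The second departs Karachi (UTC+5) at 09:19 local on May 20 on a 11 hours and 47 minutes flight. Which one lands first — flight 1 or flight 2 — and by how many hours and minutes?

the second, by 9 hours 40 minutes

Flight 1 in UTC: 02:13 − 3:30 = 22:43 on May 20.
+3 hours 3 minutes → arrive 01:46 UTC on May 21.
Flight 2 in UTC: 09:19 − 5:00 = 04:19 on May 20.
+11 hours and 47 minutes → arrive 16:06 UTC on May 20.
Flight 2 lands earlier by 9 hours 40 minutes.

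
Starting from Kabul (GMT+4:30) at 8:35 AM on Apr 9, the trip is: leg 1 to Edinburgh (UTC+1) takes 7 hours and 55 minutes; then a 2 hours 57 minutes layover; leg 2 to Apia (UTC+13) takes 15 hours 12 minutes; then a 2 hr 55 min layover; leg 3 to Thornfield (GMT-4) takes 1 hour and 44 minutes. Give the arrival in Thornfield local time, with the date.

Convert departure to UTC: 8:35 AM − 4:30 = 4:05 AM UTC on Apr 9.
Add 7 hours 55 minutes leg 1 → 12:00 PM UTC.
Add 2 hours and 57 minutes layover in Edinburgh → 2:57 PM UTC.
Add 15 hours and 12 minutes leg 2 → 6:09 AM UTC (Apr 10).
Add 2 hours 55 minutes layover in Apia → 9:04 AM UTC.
Add 1 hour and 44 minutes leg 3 → 10:48 AM UTC.
Thornfield is UTC−4:00, so local arrival = 10:48 AM − 4:00 = 6:48 AM on Apr 10.

6:48 AM on April 10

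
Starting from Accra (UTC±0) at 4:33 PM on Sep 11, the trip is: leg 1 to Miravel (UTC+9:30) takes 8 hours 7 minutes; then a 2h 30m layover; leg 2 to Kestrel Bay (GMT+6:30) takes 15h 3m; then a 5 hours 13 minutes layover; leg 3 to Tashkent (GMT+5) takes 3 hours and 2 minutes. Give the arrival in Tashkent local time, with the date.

7:28 AM on September 13

Accra is at UTC+0, so departure is already 4:33 PM UTC on Sep 11.
Add 8 hours and 7 minutes leg 1 → 12:40 AM UTC (Sep 12).
Add 2 hours 30 minutes layover in Miravel → 3:10 AM UTC.
Add 15 hours and 3 minutes leg 2 → 6:13 PM UTC.
Add 5 hours 13 minutes layover in Kestrel Bay → 11:26 PM UTC.
Add 3 hours 2 minutes leg 3 → 2:28 AM UTC (Sep 13).
Tashkent is UTC+5:00, so local arrival = 2:28 AM + 5:00 = 7:28 AM on Sep 13.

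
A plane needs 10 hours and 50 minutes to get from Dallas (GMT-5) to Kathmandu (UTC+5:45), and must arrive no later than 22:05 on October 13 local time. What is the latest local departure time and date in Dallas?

00:30 on October 13

Target arrival in UTC: 22:05 − 5:45 = 16:20 on Oct 13.
Subtract 10 hours and 50 minutes → departure 05:30 UTC on Oct 13.
Dallas is UTC−5:00: 05:30 − 5:00 = 00:30 on Oct 13.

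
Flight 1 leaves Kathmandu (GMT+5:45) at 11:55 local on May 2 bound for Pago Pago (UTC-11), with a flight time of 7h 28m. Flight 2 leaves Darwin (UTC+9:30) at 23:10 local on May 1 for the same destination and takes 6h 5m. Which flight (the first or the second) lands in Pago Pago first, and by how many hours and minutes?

the second, by 17 hours 53 minutes

Flight 1 in UTC: 11:55 − 5:45 = 06:10 on May 2.
+7 hours and 28 minutes → arrive 13:38 UTC on May 2.
Flight 2 in UTC: 23:10 − 9:30 = 13:40 on May 1.
+6 hours 5 minutes → arrive 19:45 UTC on May 1.
Flight 2 lands earlier by 17 hours 53 minutes.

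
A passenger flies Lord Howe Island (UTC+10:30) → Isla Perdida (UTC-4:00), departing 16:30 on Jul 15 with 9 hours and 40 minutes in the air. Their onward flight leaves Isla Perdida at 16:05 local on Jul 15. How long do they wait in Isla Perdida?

4 hours 25 minutes

Convert departure to UTC: 16:30 − 10:30 = 06:00 UTC on Jul 15.
Add 9 hours and 40 minutes flight time → 15:40 UTC.
Isla Perdida is UTC−4:00, so local arrival = 15:40 − 4:00 = 11:40 on Jul 15.
Layover = 16:05 − 11:40 = 4 hours 25 minutes.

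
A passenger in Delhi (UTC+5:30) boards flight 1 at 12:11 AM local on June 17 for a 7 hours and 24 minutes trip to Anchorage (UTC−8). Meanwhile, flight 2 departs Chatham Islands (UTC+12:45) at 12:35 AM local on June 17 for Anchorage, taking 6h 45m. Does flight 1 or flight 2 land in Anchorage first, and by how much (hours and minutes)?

Flight 1 in UTC: 12:11 AM − 5:30 = 6:41 PM on Jun 16.
+7 hours 24 minutes → arrive 2:05 AM UTC on Jun 17.
Flight 2 in UTC: 12:35 AM − 12:45 = 11:50 AM on Jun 16.
+6 hours and 45 minutes → arrive 6:35 PM UTC on Jun 16.
Flight 2 lands earlier by 7 hours 30 minutes.

the second, by 7 hours 30 minutes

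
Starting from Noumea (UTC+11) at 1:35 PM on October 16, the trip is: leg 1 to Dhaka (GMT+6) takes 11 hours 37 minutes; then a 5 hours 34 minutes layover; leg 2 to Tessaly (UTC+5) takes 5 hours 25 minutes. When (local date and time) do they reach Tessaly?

6:11 AM on Oct 17

Convert departure to UTC: 1:35 PM − 11:00 = 2:35 AM UTC on Oct 16.
Add 11 hours and 37 minutes leg 1 → 2:12 PM UTC.
Add 5 hours 34 minutes layover in Dhaka → 7:46 PM UTC.
Add 5 hours 25 minutes leg 2 → 1:11 AM UTC (Oct 17).
Tessaly is UTC+5:00, so local arrival = 1:11 AM + 5:00 = 6:11 AM on Oct 17.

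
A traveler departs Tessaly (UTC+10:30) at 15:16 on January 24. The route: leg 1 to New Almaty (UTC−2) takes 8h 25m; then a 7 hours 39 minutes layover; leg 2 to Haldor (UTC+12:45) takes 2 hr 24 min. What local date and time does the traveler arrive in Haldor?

11:59 on Jan 25

Convert departure to UTC: 15:16 − 10:30 = 04:46 UTC on Jan 24.
Add 8 hours 25 minutes leg 1 → 13:11 UTC.
Add 7 hours 39 minutes layover in New Almaty → 20:50 UTC.
Add 2 hours and 24 minutes leg 2 → 23:14 UTC.
Haldor is UTC+12:45, so local arrival = 23:14 + 12:45 = 11:59 on Jan 25.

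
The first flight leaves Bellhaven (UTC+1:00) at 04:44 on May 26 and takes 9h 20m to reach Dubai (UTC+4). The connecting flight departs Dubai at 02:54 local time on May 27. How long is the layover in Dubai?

9 hours 50 minutes

Convert departure to UTC: 04:44 − 1:00 = 03:44 UTC on May 26.
Add 9 hours and 20 minutes flight time → 13:04 UTC.
Dubai is UTC+4:00, so local arrival = 13:04 + 4:00 = 17:04 on May 26.
Layover = 02:54 − 17:04 (+1 day) = 9 hours 50 minutes.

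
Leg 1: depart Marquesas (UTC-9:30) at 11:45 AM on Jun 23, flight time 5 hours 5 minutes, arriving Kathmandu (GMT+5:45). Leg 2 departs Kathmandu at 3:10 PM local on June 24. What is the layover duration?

Convert departure to UTC: 11:45 AM + 9:30 = 9:15 PM UTC on Jun 23.
Add 5 hours 5 minutes flight time → 2:20 AM UTC (Jun 24).
Kathmandu is UTC+5:45, so local arrival = 2:20 AM + 5:45 = 8:05 AM on Jun 24.
Layover = 3:10 PM − 8:05 AM = 7 hours 5 minutes.

7 hours 5 minutes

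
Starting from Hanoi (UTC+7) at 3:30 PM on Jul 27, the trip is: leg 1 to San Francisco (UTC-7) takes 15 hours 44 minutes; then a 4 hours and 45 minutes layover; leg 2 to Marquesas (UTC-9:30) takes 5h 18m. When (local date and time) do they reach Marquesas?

Convert departure to UTC: 3:30 PM − 7:00 = 8:30 AM UTC on Jul 27.
Add 15 hours 44 minutes leg 1 → 12:14 AM UTC (Jul 28).
Add 4 hours 45 minutes layover in San Francisco → 4:59 AM UTC.
Add 5 hours 18 minutes leg 2 → 10:17 AM UTC.
Marquesas is UTC−9:30, so local arrival = 10:17 AM − 9:30 = 12:47 AM on Jul 28.

12:47 AM on Jul 28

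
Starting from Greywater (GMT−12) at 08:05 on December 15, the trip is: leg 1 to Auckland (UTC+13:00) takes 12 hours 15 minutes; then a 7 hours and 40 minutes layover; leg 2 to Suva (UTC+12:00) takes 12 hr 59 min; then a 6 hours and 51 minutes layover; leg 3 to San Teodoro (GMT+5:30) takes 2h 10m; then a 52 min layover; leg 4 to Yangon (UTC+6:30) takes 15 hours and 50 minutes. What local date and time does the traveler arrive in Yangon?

13:12 on December 18

Convert departure to UTC: 08:05 + 12:00 = 20:05 UTC on Dec 15.
Add 12 hours and 15 minutes leg 1 → 08:20 UTC (Dec 16).
Add 7 hours and 40 minutes layover in Auckland → 16:00 UTC.
Add 12 hours and 59 minutes leg 2 → 04:59 UTC (Dec 17).
Add 6 hours and 51 minutes layover in Suva → 11:50 UTC.
Add 2 hours 10 minutes leg 3 → 14:00 UTC.
Add 52 minutes layover in San Teodoro → 14:52 UTC.
Add 15 hours and 50 minutes leg 4 → 06:42 UTC (Dec 18).
Yangon is UTC+6:30, so local arrival = 06:42 + 6:30 = 13:12 on Dec 18.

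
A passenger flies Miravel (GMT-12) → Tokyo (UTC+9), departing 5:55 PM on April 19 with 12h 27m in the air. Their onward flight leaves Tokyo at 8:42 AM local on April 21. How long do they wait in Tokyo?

5 hours 20 minutes

Convert departure to UTC: 5:55 PM + 12:00 = 5:55 AM UTC on Apr 20.
Add 12 hours 27 minutes flight time → 6:22 PM UTC.
Tokyo is UTC+9:00, so local arrival = 6:22 PM + 9:00 = 3:22 AM on Apr 21.
Layover = 8:42 AM − 3:22 AM = 5 hours 20 minutes.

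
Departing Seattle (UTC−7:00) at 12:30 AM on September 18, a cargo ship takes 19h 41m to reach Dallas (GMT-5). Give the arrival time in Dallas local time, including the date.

Convert departure to UTC: 12:30 AM + 7:00 = 7:30 AM UTC on Sep 18.
Add 19 hours and 41 minutes travel time → 3:11 AM UTC (Sep 19).
Dallas is UTC−5:00, so local arrival = 3:11 AM − 5:00 = 10:11 PM on Sep 18.

10:11 PM on Sep 18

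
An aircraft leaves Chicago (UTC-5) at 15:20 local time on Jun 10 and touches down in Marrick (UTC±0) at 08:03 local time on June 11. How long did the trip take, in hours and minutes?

11 hours 43 minutes

Departure in UTC: 15:20 + 5:00 = 20:20 on Jun 10.
Arrival is already UTC: 08:03 on Jun 11.
Elapsed = 08:03 − 20:20 (+1 day) = 11 hours 43 minutes.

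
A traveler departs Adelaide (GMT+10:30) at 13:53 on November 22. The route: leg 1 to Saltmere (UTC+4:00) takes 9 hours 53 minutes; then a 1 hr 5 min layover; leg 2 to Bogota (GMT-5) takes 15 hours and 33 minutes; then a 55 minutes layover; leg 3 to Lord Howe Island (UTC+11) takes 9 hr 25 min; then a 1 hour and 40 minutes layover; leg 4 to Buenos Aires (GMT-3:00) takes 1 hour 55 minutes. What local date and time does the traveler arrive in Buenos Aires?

Convert departure to UTC: 13:53 − 10:30 = 03:23 UTC on Nov 22.
Add 9 hours and 53 minutes leg 1 → 13:16 UTC.
Add 1 hour and 5 minutes layover in Saltmere → 14:21 UTC.
Add 15 hours and 33 minutes leg 2 → 05:54 UTC (Nov 23).
Add 55 minutes layover in Bogota → 06:49 UTC.
Add 9 hours and 25 minutes leg 3 → 16:14 UTC.
Add 1 hour 40 minutes layover in Lord Howe Island → 17:54 UTC.
Add 1 hour and 55 minutes leg 4 → 19:49 UTC.
Buenos Aires is UTC−3:00, so local arrival = 19:49 − 3:00 = 16:49 on Nov 23.

16:49 on November 23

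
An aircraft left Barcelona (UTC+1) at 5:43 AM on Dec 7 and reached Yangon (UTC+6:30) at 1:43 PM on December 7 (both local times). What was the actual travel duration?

2 hours 30 minutes

Departure in UTC: 5:43 AM − 1:00 = 4:43 AM on Dec 7.
Arrival in UTC: 1:43 PM − 6:30 = 7:13 AM on Dec 7.
Elapsed = 7:13 AM − 4:43 AM = 2 hours 30 minutes.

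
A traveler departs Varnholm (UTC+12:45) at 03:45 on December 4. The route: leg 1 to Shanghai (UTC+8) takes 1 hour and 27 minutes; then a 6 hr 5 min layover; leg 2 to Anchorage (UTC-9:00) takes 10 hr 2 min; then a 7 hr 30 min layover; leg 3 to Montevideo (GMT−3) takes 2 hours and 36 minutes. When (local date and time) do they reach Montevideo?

15:40 on December 4

Convert departure to UTC: 03:45 − 12:45 = 15:00 UTC on Dec 3.
Add 1 hour and 27 minutes leg 1 → 16:27 UTC.
Add 6 hours and 5 minutes layover in Shanghai → 22:32 UTC.
Add 10 hours 2 minutes leg 2 → 08:34 UTC (Dec 4).
Add 7 hours 30 minutes layover in Anchorage → 16:04 UTC.
Add 2 hours and 36 minutes leg 3 → 18:40 UTC.
Montevideo is UTC−3:00, so local arrival = 18:40 − 3:00 = 15:40 on Dec 4.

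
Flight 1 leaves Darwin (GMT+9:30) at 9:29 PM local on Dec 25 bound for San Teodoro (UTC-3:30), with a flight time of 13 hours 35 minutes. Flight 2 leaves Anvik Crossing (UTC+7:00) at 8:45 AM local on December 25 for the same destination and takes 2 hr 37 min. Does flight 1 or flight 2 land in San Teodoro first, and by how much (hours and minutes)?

the second, by 21 hours 12 minutes

Flight 1 in UTC: 9:29 PM − 9:30 = 11:59 AM on Dec 25.
+13 hours 35 minutes → arrive 1:34 AM UTC on Dec 26.
Flight 2 in UTC: 8:45 AM − 7:00 = 1:45 AM on Dec 25.
+2 hours 37 minutes → arrive 4:22 AM UTC on Dec 25.
Flight 2 lands earlier by 21 hours 12 minutes.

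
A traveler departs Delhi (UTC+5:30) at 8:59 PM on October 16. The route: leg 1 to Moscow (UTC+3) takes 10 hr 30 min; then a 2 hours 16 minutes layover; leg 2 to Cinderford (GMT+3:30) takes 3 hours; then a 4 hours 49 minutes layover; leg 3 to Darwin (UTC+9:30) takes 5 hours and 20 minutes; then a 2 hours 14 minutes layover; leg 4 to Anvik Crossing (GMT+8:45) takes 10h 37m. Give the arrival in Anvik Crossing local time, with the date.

3:00 PM on Oct 18

Convert departure to UTC: 8:59 PM − 5:30 = 3:29 PM UTC on Oct 16.
Add 10 hours and 30 minutes leg 1 → 1:59 AM UTC (Oct 17).
Add 2 hours 16 minutes layover in Moscow → 4:15 AM UTC.
Add 3 hours leg 2 → 7:15 AM UTC.
Add 4 hours and 49 minutes layover in Cinderford → 12:04 PM UTC.
Add 5 hours and 20 minutes leg 3 → 5:24 PM UTC.
Add 2 hours and 14 minutes layover in Darwin → 7:38 PM UTC.
Add 10 hours and 37 minutes leg 4 → 6:15 AM UTC (Oct 18).
Anvik Crossing is UTC+8:45, so local arrival = 6:15 AM + 8:45 = 3:00 PM on Oct 18.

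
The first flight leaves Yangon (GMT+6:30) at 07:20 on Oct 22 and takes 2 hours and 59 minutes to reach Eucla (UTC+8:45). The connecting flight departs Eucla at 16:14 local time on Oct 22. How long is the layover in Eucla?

Convert departure to UTC: 07:20 − 6:30 = 00:50 UTC on Oct 22.
Add 2 hours 59 minutes flight time → 03:49 UTC.
Eucla is UTC+8:45, so local arrival = 03:49 + 8:45 = 12:34 on Oct 22.
Layover = 16:14 − 12:34 = 3 hours 40 minutes.

3 hours 40 minutes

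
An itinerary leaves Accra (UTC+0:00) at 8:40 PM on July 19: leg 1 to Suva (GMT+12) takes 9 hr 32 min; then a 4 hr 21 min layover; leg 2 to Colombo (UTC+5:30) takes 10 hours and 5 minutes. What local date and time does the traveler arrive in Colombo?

Accra is at UTC+0, so departure is already 8:40 PM UTC on Jul 19.
Add 9 hours 32 minutes leg 1 → 6:12 AM UTC (Jul 20).
Add 4 hours and 21 minutes layover in Suva → 10:33 AM UTC.
Add 10 hours and 5 minutes leg 2 → 8:38 PM UTC.
Colombo is UTC+5:30, so local arrival = 8:38 PM + 5:30 = 2:08 AM on Jul 21.

2:08 AM on July 21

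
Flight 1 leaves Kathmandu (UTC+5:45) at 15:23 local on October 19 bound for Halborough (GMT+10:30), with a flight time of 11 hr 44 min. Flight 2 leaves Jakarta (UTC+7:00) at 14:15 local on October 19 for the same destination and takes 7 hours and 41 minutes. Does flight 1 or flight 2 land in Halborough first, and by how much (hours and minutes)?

the second, by 6 hours 26 minutes

Flight 1 in UTC: 15:23 − 5:45 = 09:38 on Oct 19.
+11 hours 44 minutes → arrive 21:22 UTC on Oct 19.
Flight 2 in UTC: 14:15 − 7:00 = 07:15 on Oct 19.
+7 hours 41 minutes → arrive 14:56 UTC on Oct 19.
Flight 2 lands earlier by 6 hours 26 minutes.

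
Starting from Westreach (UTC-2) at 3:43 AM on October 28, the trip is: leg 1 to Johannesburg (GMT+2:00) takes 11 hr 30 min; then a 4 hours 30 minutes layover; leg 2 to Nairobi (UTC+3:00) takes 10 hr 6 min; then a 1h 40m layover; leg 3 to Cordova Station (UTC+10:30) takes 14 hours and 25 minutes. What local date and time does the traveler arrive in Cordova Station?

Convert departure to UTC: 3:43 AM + 2:00 = 5:43 AM UTC on Oct 28.
Add 11 hours 30 minutes leg 1 → 5:13 PM UTC.
Add 4 hours and 30 minutes layover in Johannesburg → 9:43 PM UTC.
Add 10 hours 6 minutes leg 2 → 7:49 AM UTC (Oct 29).
Add 1 hour 40 minutes layover in Nairobi → 9:29 AM UTC.
Add 14 hours and 25 minutes leg 3 → 11:54 PM UTC.
Cordova Station is UTC+10:30, so local arrival = 11:54 PM + 10:30 = 10:24 AM on Oct 30.

10:24 AM on October 30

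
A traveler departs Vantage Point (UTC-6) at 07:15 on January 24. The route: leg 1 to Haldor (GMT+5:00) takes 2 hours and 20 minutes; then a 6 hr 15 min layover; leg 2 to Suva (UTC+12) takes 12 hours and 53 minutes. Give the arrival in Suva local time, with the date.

22:43 on January 25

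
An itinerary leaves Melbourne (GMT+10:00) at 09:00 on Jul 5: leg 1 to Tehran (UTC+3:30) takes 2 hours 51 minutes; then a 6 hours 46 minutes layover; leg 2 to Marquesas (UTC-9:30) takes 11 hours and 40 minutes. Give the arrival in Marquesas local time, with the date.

Convert departure to UTC: 09:00 − 10:00 = 23:00 UTC on Jul 4.
Add 2 hours and 51 minutes leg 1 → 01:51 UTC (Jul 5).
Add 6 hours and 46 minutes layover in Tehran → 08:37 UTC.
Add 11 hours and 40 minutes leg 2 → 20:17 UTC.
Marquesas is UTC−9:30, so local arrival = 20:17 − 9:30 = 10:47 on Jul 5.

10:47 on July 5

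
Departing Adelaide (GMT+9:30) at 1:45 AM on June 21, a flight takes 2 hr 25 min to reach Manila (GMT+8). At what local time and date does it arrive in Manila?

2:40 AM on Jun 21

Convert departure to UTC: 1:45 AM − 9:30 = 4:15 PM UTC on Jun 20.
Add 2 hours and 25 minutes travel time → 6:40 PM UTC.
Manila is UTC+8:00, so local arrival = 6:40 PM + 8:00 = 2:40 AM on Jun 21.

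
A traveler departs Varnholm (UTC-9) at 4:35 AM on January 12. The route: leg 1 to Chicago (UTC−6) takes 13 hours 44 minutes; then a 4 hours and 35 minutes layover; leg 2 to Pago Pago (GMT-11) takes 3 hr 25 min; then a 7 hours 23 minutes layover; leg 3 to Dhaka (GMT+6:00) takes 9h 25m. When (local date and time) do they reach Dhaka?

Convert departure to UTC: 4:35 AM + 9:00 = 1:35 PM UTC on Jan 12.
Add 13 hours and 44 minutes leg 1 → 3:19 AM UTC (Jan 13).
Add 4 hours and 35 minutes layover in Chicago → 7:54 AM UTC.
Add 3 hours and 25 minutes leg 2 → 11:19 AM UTC.
Add 7 hours and 23 minutes layover in Pago Pago → 6:42 PM UTC.
Add 9 hours 25 minutes leg 3 → 4:07 AM UTC (Jan 14).
Dhaka is UTC+6:00, so local arrival = 4:07 AM + 6:00 = 10:07 AM on Jan 14.

10:07 AM on January 14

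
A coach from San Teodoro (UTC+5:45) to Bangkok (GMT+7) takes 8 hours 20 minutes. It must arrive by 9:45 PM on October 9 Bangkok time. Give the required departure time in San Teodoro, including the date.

Target arrival in UTC: 9:45 PM − 7:00 = 2:45 PM on Oct 9.
Subtract 8 hours 20 minutes → departure 6:25 AM UTC on Oct 9.
San Teodoro is UTC+5:45: 6:25 AM + 5:45 = 12:10 PM on Oct 9.

12:10 PM on October 9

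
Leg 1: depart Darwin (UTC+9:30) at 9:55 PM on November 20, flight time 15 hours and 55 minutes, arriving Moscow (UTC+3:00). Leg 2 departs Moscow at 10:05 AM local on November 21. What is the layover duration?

2 hours 45 minutes

Convert departure to UTC: 9:55 PM − 9:30 = 12:25 PM UTC on Nov 20.
Add 15 hours 55 minutes flight time → 4:20 AM UTC (Nov 21).
Moscow is UTC+3:00, so local arrival = 4:20 AM + 3:00 = 7:20 AM on Nov 21.
Layover = 10:05 AM − 7:20 AM = 2 hours 45 minutes.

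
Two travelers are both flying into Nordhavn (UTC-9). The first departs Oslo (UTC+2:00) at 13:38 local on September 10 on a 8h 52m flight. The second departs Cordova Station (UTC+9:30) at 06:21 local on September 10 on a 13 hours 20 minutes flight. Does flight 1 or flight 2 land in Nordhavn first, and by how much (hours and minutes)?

the second, by 10 hours 19 minutes

Flight 1 in UTC: 13:38 − 2:00 = 11:38 on Sep 10.
+8 hours 52 minutes → arrive 20:30 UTC on Sep 10.
Flight 2 in UTC: 06:21 − 9:30 = 20:51 on Sep 9.
+13 hours and 20 minutes → arrive 10:11 UTC on Sep 10.
Flight 2 lands earlier by 10 hours 19 minutes.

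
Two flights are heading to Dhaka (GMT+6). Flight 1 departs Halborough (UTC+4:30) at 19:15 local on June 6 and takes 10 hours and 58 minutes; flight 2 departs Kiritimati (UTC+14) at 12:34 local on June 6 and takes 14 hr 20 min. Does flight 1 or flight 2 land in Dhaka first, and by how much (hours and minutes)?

the second, by 12 hours 49 minutes

Flight 1 in UTC: 19:15 − 4:30 = 14:45 on Jun 6.
+10 hours 58 minutes → arrive 01:43 UTC on Jun 7.
Flight 2 in UTC: 12:34 − 14:00 = 22:34 on Jun 5.
+14 hours 20 minutes → arrive 12:54 UTC on Jun 6.
Flight 2 lands earlier by 12 hours 49 minutes.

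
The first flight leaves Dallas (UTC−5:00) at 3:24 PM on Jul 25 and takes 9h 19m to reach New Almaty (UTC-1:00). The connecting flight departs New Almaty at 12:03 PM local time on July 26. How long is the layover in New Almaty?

7 hours 20 minutes

Convert departure to UTC: 3:24 PM + 5:00 = 8:24 PM UTC on Jul 25.
Add 9 hours and 19 minutes flight time → 5:43 AM UTC (Jul 26).
New Almaty is UTC−1:00, so local arrival = 5:43 AM − 1:00 = 4:43 AM on Jul 26.
Layover = 12:03 PM − 4:43 AM = 7 hours 20 minutes.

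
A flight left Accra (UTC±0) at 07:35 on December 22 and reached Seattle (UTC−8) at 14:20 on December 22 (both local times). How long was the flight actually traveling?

14 hours 45 minutes

Seattle is 8:00 behind Accra.
Clock-face elapsed time (ignoring zones) is 6 hours 45 minutes.
Actual elapsed = 6 hours 45 minutes + 8:00 = 14 hours 45 minutes.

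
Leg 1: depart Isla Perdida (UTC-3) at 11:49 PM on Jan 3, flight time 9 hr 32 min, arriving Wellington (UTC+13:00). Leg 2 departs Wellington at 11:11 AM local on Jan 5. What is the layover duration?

Convert departure to UTC: 11:49 PM + 3:00 = 2:49 AM UTC on Jan 4.
Add 9 hours and 32 minutes flight time → 12:21 PM UTC.
Wellington is UTC+13:00, so local arrival = 12:21 PM + 13:00 = 1:21 AM on Jan 5.
Layover = 11:11 AM − 1:21 AM = 9 hours 50 minutes.

9 hours 50 minutes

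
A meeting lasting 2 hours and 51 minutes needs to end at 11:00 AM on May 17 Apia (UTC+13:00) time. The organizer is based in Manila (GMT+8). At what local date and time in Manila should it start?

Target end time in UTC: 11:00 AM − 13:00 = 10:00 PM on May 16.
Subtract 2 hours and 51 minutes → start 7:09 PM UTC on May 16.
Manila is UTC+8:00: 7:09 PM + 8:00 = 3:09 AM on May 17.

3:09 AM on May 17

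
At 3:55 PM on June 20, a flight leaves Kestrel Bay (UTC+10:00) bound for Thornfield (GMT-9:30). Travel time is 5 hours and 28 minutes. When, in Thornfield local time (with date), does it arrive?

Convert departure to UTC: 3:55 PM − 10:00 = 5:55 AM UTC on Jun 20.
Add 5 hours 28 minutes travel time → 11:23 AM UTC.
Thornfield is UTC−9:30, so local arrival = 11:23 AM − 9:30 = 1:53 AM on Jun 20.

1:53 AM on June 20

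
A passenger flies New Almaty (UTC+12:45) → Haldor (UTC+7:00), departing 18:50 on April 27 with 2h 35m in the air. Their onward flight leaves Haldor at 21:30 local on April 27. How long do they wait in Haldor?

Convert departure to UTC: 18:50 − 12:45 = 06:05 UTC on Apr 27.
Add 2 hours and 35 minutes flight time → 08:40 UTC.
Haldor is UTC+7:00, so local arrival = 08:40 + 7:00 = 15:40 on Apr 27.
Layover = 21:30 − 15:40 = 5 hours 50 minutes.

5 hours 50 minutes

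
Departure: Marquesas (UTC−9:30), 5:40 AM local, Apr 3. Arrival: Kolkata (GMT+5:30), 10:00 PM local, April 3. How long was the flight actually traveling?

Departure in UTC: 5:40 AM + 9:30 = 3:10 PM on Apr 3.
Arrival in UTC: 10:00 PM − 5:30 = 4:30 PM on Apr 3.
Elapsed = 4:30 PM − 3:10 PM = 1 hour 20 minutes.

1 hour 20 minutes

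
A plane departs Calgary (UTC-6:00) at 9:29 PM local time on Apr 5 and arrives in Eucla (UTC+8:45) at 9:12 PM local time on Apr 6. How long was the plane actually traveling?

Eucla is 14:45 ahead of Calgary.
Clock-face elapsed time (ignoring zones) is 23 hours 43 minutes.
Actual elapsed = 23 hours 43 minutes − 14:45 = 8 hours 58 minutes.

8 hours 58 minutes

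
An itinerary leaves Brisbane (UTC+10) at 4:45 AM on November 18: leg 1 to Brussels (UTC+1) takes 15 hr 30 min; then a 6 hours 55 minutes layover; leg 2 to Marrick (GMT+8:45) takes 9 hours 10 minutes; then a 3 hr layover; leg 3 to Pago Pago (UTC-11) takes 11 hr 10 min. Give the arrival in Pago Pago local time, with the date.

Convert departure to UTC: 4:45 AM − 10:00 = 6:45 PM UTC on Nov 17.
Add 15 hours and 30 minutes leg 1 → 10:15 AM UTC (Nov 18).
Add 6 hours 55 minutes layover in Brussels → 5:10 PM UTC.
Add 9 hours 10 minutes leg 2 → 2:20 AM UTC (Nov 19).
Add 3 hours layover in Marrick → 5:20 AM UTC.
Add 11 hours and 10 minutes leg 3 → 4:30 PM UTC.
Pago Pago is UTC−11:00, so local arrival = 4:30 PM − 11:00 = 5:30 AM on Nov 19.

5:30 AM on November 19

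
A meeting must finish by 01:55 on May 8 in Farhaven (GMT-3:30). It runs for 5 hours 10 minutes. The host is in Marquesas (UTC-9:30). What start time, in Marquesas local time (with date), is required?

Target end time in UTC: 01:55 + 3:30 = 05:25 on May 8.
Subtract 5 hours 10 minutes → start 00:15 UTC on May 8.
Marquesas is UTC−9:30: 00:15 − 9:30 = 14:45 on May 7.

14:45 on May 7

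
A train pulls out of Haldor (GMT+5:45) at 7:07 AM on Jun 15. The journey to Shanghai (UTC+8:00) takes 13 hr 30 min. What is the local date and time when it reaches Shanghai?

10:52 PM on June 15

Shanghai is 2:15 ahead of Haldor.
After 13 hours and 30 minutes it is 8:37 PM in Haldor.
Shift by the zone difference: 8:37 PM + 2:15 = 10:52 PM on Jun 15 in Shanghai.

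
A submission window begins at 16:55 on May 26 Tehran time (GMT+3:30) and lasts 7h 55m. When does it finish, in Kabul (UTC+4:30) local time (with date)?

Convert start to UTC: 16:55 − 3:30 = 13:25 UTC on May 26.
Add 7 hours 55 minutes duration → 21:20 UTC.
Kabul is UTC+4:30, so local end time = 21:20 + 4:30 = 01:50 on May 27.

01:50 on May 27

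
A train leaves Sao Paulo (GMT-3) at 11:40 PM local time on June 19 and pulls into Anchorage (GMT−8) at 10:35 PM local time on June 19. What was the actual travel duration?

3 hours 55 minutes

Anchorage is 5:00 behind Sao Paulo.
Clock-face elapsed time (ignoring zones) is −1 hour 5 minutes.
Actual elapsed = −1 hour 5 minutes + 5:00 = 3 hours 55 minutes.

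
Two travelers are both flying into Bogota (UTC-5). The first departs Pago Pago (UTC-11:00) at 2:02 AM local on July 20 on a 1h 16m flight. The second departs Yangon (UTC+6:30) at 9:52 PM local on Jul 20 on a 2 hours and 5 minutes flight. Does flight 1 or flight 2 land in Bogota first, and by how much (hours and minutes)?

the first, by 3 hours 9 minutes

Flight 1 in UTC: 2:02 AM + 11:00 = 1:02 PM on Jul 20.
+1 hour and 16 minutes → arrive 2:18 PM UTC on Jul 20.
Flight 2 in UTC: 9:52 PM − 6:30 = 3:22 PM on Jul 20.
+2 hours 5 minutes → arrive 5:27 PM UTC on Jul 20.
Flight 1 lands earlier by 3 hours 9 minutes.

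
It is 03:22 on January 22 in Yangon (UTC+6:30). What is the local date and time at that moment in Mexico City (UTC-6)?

In UTC: 03:22 − 6:30 = 20:52 on Jan 21.
Mexico City is UTC−6:00: 20:52 − 6:00 = 14:52 on Jan 21.

14:52 on January 21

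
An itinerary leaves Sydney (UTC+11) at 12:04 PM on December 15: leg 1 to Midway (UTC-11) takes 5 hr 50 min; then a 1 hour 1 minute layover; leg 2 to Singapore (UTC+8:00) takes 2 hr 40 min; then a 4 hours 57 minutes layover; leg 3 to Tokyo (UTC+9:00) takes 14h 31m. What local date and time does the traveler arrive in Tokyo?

3:03 PM on December 16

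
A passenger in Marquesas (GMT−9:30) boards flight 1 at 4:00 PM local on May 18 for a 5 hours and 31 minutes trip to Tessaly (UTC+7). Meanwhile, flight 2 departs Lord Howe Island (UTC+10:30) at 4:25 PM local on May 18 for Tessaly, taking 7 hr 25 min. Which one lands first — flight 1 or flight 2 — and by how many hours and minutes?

the second, by 17 hours 41 minutes

Flight 1 in UTC: 4:00 PM + 9:30 = 1:30 AM on May 19.
+5 hours 31 minutes → arrive 7:01 AM UTC on May 19.
Flight 2 in UTC: 4:25 PM − 10:30 = 5:55 AM on May 18.
+7 hours and 25 minutes → arrive 1:20 PM UTC on May 18.
Flight 2 lands earlier by 17 hours 41 minutes.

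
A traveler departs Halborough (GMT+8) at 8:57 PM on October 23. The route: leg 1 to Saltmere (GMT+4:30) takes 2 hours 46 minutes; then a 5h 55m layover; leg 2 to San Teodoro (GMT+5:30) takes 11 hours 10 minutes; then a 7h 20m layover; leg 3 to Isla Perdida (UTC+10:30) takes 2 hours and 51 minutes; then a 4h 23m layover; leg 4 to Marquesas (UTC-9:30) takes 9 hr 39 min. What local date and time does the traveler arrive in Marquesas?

Convert departure to UTC: 8:57 PM − 8:00 = 12:57 PM UTC on Oct 23.
Add 2 hours and 46 minutes leg 1 → 3:43 PM UTC.
Add 5 hours 55 minutes layover in Saltmere → 9:38 PM UTC.
Add 11 hours and 10 minutes leg 2 → 8:48 AM UTC (Oct 24).
Add 7 hours and 20 minutes layover in San Teodoro → 4:08 PM UTC.
Add 2 hours and 51 minutes leg 3 → 6:59 PM UTC.
Add 4 hours 23 minutes layover in Isla Perdida → 11:22 PM UTC.
Add 9 hours and 39 minutes leg 4 → 9:01 AM UTC (Oct 25).
Marquesas is UTC−9:30, so local arrival = 9:01 AM − 9:30 = 11:31 PM on Oct 24.

11:31 PM on October 24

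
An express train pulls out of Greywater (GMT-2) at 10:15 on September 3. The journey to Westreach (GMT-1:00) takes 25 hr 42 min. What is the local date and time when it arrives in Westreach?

12:57 on September 4

Westreach is 1:00 ahead of Greywater.
After 25 hours and 42 minutes it is 11:57 (Sep 4) in Greywater.
Shift by the zone difference: 11:57 + 1:00 = 12:57 on Sep 4 in Westreach.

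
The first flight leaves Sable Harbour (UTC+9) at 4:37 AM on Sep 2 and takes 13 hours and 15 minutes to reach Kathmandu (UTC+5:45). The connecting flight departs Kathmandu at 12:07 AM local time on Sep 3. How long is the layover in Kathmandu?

9 hours 30 minutes

Convert departure to UTC: 4:37 AM − 9:00 = 7:37 PM UTC on Sep 1.
Add 13 hours 15 minutes flight time → 8:52 AM UTC (Sep 2).
Kathmandu is UTC+5:45, so local arrival = 8:52 AM + 5:45 = 2:37 PM on Sep 2.
Layover = 12:07 AM − 2:37 PM (+1 day) = 9 hours 30 minutes.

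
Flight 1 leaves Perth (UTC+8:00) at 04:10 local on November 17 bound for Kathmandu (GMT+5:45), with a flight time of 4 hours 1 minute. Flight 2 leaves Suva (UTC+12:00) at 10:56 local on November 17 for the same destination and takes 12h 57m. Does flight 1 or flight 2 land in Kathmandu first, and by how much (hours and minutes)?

the first, by 11 hours 42 minutes

Flight 1 in UTC: 04:10 − 8:00 = 20:10 on Nov 16.
+4 hours and 1 minute → arrive 00:11 UTC on Nov 17.
Flight 2 in UTC: 10:56 − 12:00 = 22:56 on Nov 16.
+12 hours and 57 minutes → arrive 11:53 UTC on Nov 17.
Flight 1 lands earlier by 11 hours 42 minutes.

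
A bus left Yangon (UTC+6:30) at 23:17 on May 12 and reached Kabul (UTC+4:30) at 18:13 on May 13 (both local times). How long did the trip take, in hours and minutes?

20 hours 56 minutes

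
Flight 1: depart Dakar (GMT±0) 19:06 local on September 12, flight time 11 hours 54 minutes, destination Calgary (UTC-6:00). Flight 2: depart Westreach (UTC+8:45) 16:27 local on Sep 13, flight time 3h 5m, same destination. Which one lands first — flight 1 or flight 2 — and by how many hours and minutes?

Flight 1 departs at 19:06 UTC (Sep 12).
+11 hours and 54 minutes → arrive 07:00 UTC on Sep 13.
Flight 2 in UTC: 16:27 − 8:45 = 07:42 on Sep 13.
+3 hours 5 minutes → arrive 10:47 UTC on Sep 13.
Flight 1 lands earlier by 3 hours 47 minutes.

the first, by 3 hours 47 minutes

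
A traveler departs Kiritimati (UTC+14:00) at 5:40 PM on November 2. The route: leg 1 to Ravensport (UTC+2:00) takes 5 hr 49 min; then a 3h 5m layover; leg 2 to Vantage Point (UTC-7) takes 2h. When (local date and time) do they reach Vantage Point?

7:34 AM on Nov 2

Convert departure to UTC: 5:40 PM − 14:00 = 3:40 AM UTC on Nov 2.
Add 5 hours and 49 minutes leg 1 → 9:29 AM UTC.
Add 3 hours and 5 minutes layover in Ravensport → 12:34 PM UTC.
Add 2 hours leg 2 → 2:34 PM UTC.
Vantage Point is UTC−7:00, so local arrival = 2:34 PM − 7:00 = 7:34 AM on Nov 2.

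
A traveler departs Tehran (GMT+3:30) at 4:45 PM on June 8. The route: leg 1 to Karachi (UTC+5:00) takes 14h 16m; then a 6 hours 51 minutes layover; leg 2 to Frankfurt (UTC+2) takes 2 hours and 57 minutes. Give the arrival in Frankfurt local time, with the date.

3:19 PM on June 9

Convert departure to UTC: 4:45 PM − 3:30 = 1:15 PM UTC on Jun 8.
Add 14 hours and 16 minutes leg 1 → 3:31 AM UTC (Jun 9).
Add 6 hours 51 minutes layover in Karachi → 10:22 AM UTC.
Add 2 hours and 57 minutes leg 2 → 1:19 PM UTC.
Frankfurt is UTC+2:00, so local arrival = 1:19 PM + 2:00 = 3:19 PM on Jun 9.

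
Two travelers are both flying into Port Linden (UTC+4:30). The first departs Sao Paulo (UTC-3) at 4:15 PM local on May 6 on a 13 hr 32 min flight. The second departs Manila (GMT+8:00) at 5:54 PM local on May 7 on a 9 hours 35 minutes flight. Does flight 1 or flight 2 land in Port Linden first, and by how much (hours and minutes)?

Flight 1 in UTC: 4:15 PM + 3:00 = 7:15 PM on May 6.
+13 hours and 32 minutes → arrive 8:47 AM UTC on May 7.
Flight 2 in UTC: 5:54 PM − 8:00 = 9:54 AM on May 7.
+9 hours and 35 minutes → arrive 7:29 PM UTC on May 7.
Flight 1 lands earlier by 10 hours 42 minutes.

the first, by 10 hours 42 minutes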